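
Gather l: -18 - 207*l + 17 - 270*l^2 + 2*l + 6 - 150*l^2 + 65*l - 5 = -420*l^2 - 140*l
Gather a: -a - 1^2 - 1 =-a - 2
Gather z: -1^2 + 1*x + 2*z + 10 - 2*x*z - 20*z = x + z*(-2*x - 18) + 9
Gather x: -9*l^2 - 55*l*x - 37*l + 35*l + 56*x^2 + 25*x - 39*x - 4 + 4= -9*l^2 - 2*l + 56*x^2 + x*(-55*l - 14)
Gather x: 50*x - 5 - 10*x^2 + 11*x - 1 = -10*x^2 + 61*x - 6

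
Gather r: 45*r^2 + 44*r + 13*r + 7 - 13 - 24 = 45*r^2 + 57*r - 30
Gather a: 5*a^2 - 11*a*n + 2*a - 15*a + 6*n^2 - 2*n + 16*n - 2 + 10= 5*a^2 + a*(-11*n - 13) + 6*n^2 + 14*n + 8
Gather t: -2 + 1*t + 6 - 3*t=4 - 2*t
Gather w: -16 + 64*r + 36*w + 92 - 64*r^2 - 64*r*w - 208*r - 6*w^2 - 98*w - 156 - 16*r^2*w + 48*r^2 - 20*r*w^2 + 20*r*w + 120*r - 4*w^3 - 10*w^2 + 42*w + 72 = -16*r^2 - 24*r - 4*w^3 + w^2*(-20*r - 16) + w*(-16*r^2 - 44*r - 20) - 8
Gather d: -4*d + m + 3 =-4*d + m + 3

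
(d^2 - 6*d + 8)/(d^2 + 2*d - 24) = (d - 2)/(d + 6)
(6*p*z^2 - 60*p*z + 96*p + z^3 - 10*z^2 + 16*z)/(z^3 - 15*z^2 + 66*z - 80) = (6*p + z)/(z - 5)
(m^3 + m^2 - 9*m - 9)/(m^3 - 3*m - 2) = (m^2 - 9)/(m^2 - m - 2)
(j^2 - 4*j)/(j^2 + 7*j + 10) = j*(j - 4)/(j^2 + 7*j + 10)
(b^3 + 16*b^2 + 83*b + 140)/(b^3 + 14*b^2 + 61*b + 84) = (b + 5)/(b + 3)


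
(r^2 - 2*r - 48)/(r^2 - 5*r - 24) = (r + 6)/(r + 3)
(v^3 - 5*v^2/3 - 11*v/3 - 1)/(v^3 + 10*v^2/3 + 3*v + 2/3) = (v - 3)/(v + 2)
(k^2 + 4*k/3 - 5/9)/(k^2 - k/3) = (k + 5/3)/k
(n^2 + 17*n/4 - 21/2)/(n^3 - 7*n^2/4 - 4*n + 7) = (n + 6)/(n^2 - 4)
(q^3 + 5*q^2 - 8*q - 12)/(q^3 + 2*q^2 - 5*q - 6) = (q + 6)/(q + 3)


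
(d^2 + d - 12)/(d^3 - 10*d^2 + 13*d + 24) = (d + 4)/(d^2 - 7*d - 8)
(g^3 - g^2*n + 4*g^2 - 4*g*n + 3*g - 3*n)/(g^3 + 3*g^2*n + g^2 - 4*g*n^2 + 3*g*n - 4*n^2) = (g + 3)/(g + 4*n)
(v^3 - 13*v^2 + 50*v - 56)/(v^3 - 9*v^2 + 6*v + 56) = (v - 2)/(v + 2)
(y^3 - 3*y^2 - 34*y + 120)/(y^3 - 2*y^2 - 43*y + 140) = (y + 6)/(y + 7)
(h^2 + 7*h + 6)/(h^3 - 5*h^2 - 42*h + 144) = (h + 1)/(h^2 - 11*h + 24)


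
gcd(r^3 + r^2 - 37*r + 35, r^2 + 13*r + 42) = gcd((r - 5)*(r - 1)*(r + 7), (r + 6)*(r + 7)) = r + 7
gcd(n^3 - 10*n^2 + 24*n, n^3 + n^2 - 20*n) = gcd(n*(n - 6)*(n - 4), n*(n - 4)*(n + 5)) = n^2 - 4*n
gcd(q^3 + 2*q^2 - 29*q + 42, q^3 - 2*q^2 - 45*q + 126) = q^2 + 4*q - 21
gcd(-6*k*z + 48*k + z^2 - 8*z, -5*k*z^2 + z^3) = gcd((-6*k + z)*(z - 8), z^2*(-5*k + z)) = 1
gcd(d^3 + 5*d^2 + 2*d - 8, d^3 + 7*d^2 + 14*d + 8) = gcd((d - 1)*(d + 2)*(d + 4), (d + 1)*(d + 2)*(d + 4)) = d^2 + 6*d + 8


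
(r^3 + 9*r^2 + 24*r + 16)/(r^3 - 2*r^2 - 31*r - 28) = (r + 4)/(r - 7)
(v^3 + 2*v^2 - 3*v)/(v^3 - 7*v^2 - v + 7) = v*(v + 3)/(v^2 - 6*v - 7)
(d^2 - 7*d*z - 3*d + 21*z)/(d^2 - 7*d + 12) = (d - 7*z)/(d - 4)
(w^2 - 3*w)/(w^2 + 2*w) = (w - 3)/(w + 2)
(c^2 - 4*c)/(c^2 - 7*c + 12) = c/(c - 3)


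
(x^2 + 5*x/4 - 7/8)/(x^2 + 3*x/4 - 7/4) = (x - 1/2)/(x - 1)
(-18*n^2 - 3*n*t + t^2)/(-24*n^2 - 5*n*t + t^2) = (-6*n + t)/(-8*n + t)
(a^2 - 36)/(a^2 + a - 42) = (a + 6)/(a + 7)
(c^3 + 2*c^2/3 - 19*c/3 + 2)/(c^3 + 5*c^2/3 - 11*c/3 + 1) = (c - 2)/(c - 1)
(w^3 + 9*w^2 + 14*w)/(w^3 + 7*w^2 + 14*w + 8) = w*(w + 7)/(w^2 + 5*w + 4)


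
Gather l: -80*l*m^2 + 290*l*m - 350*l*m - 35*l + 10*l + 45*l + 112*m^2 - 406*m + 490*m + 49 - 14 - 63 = l*(-80*m^2 - 60*m + 20) + 112*m^2 + 84*m - 28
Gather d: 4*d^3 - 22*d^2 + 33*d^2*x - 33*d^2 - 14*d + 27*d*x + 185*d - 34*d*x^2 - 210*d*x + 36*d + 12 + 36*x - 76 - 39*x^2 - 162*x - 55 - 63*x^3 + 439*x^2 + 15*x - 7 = 4*d^3 + d^2*(33*x - 55) + d*(-34*x^2 - 183*x + 207) - 63*x^3 + 400*x^2 - 111*x - 126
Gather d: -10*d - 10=-10*d - 10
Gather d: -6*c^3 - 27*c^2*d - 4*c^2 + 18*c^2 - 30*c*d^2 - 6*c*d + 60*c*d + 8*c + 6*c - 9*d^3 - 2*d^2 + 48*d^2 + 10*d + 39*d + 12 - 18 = -6*c^3 + 14*c^2 + 14*c - 9*d^3 + d^2*(46 - 30*c) + d*(-27*c^2 + 54*c + 49) - 6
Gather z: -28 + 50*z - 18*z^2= -18*z^2 + 50*z - 28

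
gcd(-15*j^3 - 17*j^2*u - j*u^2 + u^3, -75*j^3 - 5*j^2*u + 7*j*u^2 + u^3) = 1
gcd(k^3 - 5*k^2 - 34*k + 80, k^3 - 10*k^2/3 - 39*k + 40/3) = k^2 - 3*k - 40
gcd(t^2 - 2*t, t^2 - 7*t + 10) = t - 2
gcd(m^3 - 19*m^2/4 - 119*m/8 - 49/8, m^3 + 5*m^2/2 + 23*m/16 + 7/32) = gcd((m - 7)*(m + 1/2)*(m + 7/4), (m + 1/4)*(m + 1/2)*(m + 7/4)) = m^2 + 9*m/4 + 7/8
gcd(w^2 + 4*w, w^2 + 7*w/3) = w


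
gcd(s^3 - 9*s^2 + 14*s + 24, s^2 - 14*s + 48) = s - 6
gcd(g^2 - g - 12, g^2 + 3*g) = g + 3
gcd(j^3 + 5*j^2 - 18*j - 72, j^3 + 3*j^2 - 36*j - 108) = j^2 + 9*j + 18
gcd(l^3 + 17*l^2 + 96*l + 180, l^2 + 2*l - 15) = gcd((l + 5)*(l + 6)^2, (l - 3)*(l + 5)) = l + 5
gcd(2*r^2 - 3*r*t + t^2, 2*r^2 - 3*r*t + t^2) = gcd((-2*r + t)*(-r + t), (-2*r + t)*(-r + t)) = 2*r^2 - 3*r*t + t^2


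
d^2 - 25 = (d - 5)*(d + 5)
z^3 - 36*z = z*(z - 6)*(z + 6)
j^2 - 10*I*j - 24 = (j - 6*I)*(j - 4*I)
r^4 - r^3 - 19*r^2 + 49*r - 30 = (r - 3)*(r - 2)*(r - 1)*(r + 5)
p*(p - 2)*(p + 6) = p^3 + 4*p^2 - 12*p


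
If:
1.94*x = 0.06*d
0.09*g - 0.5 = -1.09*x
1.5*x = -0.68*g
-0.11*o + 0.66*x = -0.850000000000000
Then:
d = 18.13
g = -1.24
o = 11.09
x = 0.56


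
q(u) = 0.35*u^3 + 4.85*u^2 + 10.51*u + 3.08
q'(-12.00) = 45.31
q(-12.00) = -29.44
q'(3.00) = 49.06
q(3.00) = 87.71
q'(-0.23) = 8.33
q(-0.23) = 0.92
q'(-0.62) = 4.90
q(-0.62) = -1.66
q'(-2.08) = -5.12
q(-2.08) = -0.95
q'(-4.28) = -11.77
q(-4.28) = 19.50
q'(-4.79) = -11.86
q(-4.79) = 25.55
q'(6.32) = 113.75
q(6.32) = 351.58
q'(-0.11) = 9.46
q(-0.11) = 1.98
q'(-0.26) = 8.06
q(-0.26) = 0.67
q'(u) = 1.05*u^2 + 9.7*u + 10.51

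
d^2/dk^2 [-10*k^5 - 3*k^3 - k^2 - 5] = -200*k^3 - 18*k - 2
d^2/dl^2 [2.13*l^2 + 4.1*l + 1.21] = 4.26000000000000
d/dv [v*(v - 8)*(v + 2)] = 3*v^2 - 12*v - 16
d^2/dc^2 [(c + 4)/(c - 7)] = 22/(c - 7)^3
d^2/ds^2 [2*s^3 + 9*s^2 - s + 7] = 12*s + 18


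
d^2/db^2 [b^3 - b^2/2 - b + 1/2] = 6*b - 1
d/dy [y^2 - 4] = 2*y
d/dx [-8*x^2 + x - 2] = 1 - 16*x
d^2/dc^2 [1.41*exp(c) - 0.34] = 1.41*exp(c)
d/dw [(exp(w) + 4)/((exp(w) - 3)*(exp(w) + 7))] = (-exp(2*w) - 8*exp(w) - 37)*exp(w)/(exp(4*w) + 8*exp(3*w) - 26*exp(2*w) - 168*exp(w) + 441)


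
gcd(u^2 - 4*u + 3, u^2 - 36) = 1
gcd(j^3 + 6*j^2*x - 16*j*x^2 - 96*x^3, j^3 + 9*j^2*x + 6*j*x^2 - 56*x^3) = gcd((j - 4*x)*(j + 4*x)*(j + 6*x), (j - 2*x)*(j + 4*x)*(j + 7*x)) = j + 4*x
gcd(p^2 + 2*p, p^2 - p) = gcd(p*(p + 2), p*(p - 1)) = p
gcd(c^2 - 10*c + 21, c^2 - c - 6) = c - 3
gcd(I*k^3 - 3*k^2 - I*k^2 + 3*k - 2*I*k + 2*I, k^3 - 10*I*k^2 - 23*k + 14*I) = 1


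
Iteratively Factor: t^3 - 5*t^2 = (t - 5)*(t^2) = t*(t - 5)*(t)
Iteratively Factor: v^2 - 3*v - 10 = (v + 2)*(v - 5)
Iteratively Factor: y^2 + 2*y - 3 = (y + 3)*(y - 1)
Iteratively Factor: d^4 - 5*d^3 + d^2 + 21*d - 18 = (d - 3)*(d^3 - 2*d^2 - 5*d + 6) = (d - 3)*(d + 2)*(d^2 - 4*d + 3) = (d - 3)*(d - 1)*(d + 2)*(d - 3)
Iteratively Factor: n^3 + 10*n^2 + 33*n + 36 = (n + 3)*(n^2 + 7*n + 12) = (n + 3)^2*(n + 4)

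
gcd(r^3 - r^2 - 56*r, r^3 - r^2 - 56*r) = r^3 - r^2 - 56*r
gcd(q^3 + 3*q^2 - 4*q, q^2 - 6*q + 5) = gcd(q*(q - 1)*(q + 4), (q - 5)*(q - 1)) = q - 1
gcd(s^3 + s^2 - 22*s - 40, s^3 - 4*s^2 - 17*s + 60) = s^2 - s - 20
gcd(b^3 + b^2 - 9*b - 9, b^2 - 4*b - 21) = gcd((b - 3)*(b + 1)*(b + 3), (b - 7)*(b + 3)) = b + 3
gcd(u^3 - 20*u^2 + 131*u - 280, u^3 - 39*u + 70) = u - 5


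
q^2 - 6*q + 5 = (q - 5)*(q - 1)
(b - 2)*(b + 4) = b^2 + 2*b - 8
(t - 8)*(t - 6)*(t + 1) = t^3 - 13*t^2 + 34*t + 48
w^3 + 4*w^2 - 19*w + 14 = (w - 2)*(w - 1)*(w + 7)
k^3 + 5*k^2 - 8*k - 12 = (k - 2)*(k + 1)*(k + 6)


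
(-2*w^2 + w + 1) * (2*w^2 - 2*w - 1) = -4*w^4 + 6*w^3 + 2*w^2 - 3*w - 1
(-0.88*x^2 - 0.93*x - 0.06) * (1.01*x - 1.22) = -0.8888*x^3 + 0.1343*x^2 + 1.074*x + 0.0732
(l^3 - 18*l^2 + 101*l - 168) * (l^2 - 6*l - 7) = l^5 - 24*l^4 + 202*l^3 - 648*l^2 + 301*l + 1176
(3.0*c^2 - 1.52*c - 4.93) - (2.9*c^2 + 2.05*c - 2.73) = 0.1*c^2 - 3.57*c - 2.2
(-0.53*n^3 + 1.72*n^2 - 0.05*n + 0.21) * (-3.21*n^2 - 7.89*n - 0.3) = 1.7013*n^5 - 1.3395*n^4 - 13.2513*n^3 - 0.7956*n^2 - 1.6419*n - 0.063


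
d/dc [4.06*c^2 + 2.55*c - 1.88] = 8.12*c + 2.55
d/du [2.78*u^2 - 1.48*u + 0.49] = 5.56*u - 1.48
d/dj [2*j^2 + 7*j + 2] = 4*j + 7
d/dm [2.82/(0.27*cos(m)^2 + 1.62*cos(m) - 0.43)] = (1.5228*cos(m) + 4.5684)*sin(m)/(0.27*cos(m)^2 + 1.62*cos(m) - 0.43)^2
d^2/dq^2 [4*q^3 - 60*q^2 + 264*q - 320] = 24*q - 120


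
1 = 1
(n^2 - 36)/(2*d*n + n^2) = (n^2 - 36)/(n*(2*d + n))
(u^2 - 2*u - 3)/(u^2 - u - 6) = (u + 1)/(u + 2)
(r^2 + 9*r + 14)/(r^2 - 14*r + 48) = (r^2 + 9*r + 14)/(r^2 - 14*r + 48)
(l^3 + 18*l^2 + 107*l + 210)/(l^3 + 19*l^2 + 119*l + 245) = (l + 6)/(l + 7)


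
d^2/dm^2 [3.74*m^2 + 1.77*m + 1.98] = 7.48000000000000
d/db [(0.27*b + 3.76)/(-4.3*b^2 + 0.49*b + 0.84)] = (1.161*b^2 + 32.336*b - 1.6156)/(18.49*b^4 - 4.214*b^3 - 6.9839*b^2 + 0.8232*b + 0.7056)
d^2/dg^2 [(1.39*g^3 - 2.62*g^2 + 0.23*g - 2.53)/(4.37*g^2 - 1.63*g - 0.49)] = (-1.13686837721616e-13*g^4 - 15.201474*g^3 - 316.89102*g^2 + 113.086086*g - 25.904418)/(83.453453*g^6 - 93.383841*g^5 + 6.75951599999999*g^4 + 16.611167*g^3 - 0.757932*g^2 - 1.174089*g - 0.117649)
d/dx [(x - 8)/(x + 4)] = 12/(x + 4)^2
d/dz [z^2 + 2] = 2*z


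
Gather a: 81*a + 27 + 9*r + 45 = 81*a + 9*r + 72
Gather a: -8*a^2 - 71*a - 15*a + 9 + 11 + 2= -8*a^2 - 86*a + 22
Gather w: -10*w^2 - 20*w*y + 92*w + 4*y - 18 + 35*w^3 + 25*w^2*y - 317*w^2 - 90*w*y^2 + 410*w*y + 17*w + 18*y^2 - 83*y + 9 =35*w^3 + w^2*(25*y - 327) + w*(-90*y^2 + 390*y + 109) + 18*y^2 - 79*y - 9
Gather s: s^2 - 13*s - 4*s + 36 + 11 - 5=s^2 - 17*s + 42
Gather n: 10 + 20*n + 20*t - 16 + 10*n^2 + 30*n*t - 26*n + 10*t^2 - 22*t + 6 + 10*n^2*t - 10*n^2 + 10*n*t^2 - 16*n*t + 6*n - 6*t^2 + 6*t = 10*n^2*t + n*(10*t^2 + 14*t) + 4*t^2 + 4*t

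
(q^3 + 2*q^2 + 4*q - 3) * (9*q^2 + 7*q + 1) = 9*q^5 + 25*q^4 + 51*q^3 + 3*q^2 - 17*q - 3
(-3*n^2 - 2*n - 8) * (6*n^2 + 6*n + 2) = -18*n^4 - 30*n^3 - 66*n^2 - 52*n - 16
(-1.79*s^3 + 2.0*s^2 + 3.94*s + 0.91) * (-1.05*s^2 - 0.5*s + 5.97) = 1.8795*s^5 - 1.205*s^4 - 15.8233*s^3 + 9.0145*s^2 + 23.0668*s + 5.4327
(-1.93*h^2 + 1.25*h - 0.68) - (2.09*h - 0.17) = -1.93*h^2 - 0.84*h - 0.51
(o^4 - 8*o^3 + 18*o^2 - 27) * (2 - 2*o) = -2*o^5 + 18*o^4 - 52*o^3 + 36*o^2 + 54*o - 54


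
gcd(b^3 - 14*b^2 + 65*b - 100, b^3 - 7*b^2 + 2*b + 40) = b^2 - 9*b + 20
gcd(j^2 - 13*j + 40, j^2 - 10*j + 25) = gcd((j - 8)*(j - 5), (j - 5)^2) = j - 5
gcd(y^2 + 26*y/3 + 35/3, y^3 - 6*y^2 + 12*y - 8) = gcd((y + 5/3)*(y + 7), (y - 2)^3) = 1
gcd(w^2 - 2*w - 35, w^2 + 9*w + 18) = 1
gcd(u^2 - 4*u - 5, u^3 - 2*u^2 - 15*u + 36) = 1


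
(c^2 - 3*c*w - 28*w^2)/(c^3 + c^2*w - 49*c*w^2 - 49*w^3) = (c + 4*w)/(c^2 + 8*c*w + 7*w^2)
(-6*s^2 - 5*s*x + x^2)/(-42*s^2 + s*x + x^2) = (s + x)/(7*s + x)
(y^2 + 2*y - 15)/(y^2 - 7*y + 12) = (y + 5)/(y - 4)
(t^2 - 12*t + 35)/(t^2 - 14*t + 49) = (t - 5)/(t - 7)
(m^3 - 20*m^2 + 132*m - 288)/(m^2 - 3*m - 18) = (m^2 - 14*m + 48)/(m + 3)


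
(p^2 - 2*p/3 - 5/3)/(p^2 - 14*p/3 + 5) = (p + 1)/(p - 3)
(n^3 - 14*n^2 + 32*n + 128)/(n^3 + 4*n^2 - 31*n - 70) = (n^2 - 16*n + 64)/(n^2 + 2*n - 35)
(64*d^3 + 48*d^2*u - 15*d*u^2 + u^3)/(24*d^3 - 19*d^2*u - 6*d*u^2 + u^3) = (-8*d^2 - 7*d*u + u^2)/(-3*d^2 + 2*d*u + u^2)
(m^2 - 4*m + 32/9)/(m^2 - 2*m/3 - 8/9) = (3*m - 8)/(3*m + 2)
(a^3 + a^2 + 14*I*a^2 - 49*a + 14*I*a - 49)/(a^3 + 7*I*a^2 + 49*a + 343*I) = (a + 1)/(a - 7*I)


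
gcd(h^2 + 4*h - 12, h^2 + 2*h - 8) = h - 2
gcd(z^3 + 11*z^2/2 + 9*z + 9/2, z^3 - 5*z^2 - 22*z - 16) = z + 1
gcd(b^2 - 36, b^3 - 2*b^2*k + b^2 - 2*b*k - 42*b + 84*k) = b - 6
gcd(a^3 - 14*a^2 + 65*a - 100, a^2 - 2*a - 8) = a - 4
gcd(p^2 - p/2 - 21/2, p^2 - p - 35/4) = p - 7/2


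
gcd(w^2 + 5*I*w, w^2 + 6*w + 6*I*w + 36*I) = 1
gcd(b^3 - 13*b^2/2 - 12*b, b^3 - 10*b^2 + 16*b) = b^2 - 8*b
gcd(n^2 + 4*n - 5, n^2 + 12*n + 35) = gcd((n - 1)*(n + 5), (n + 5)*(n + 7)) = n + 5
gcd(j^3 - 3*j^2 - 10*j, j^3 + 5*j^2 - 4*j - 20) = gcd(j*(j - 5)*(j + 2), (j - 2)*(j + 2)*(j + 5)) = j + 2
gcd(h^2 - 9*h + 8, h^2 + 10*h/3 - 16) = 1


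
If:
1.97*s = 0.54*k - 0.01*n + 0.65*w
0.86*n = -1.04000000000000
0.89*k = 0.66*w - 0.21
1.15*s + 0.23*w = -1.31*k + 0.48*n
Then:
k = -0.32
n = -1.21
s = -0.12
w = -0.11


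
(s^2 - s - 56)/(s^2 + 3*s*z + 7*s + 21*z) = (s - 8)/(s + 3*z)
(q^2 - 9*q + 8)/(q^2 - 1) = (q - 8)/(q + 1)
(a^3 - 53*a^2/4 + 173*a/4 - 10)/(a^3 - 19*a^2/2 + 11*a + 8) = (4*a^2 - 21*a + 5)/(2*(2*a^2 - 3*a - 2))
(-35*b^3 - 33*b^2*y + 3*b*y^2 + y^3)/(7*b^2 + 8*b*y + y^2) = -5*b + y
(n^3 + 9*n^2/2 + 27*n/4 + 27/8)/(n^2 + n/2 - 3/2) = (n^2 + 3*n + 9/4)/(n - 1)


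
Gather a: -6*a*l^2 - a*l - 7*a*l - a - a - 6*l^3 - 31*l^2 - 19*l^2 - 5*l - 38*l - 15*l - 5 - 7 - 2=a*(-6*l^2 - 8*l - 2) - 6*l^3 - 50*l^2 - 58*l - 14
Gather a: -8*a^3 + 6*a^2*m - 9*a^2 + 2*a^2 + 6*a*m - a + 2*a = -8*a^3 + a^2*(6*m - 7) + a*(6*m + 1)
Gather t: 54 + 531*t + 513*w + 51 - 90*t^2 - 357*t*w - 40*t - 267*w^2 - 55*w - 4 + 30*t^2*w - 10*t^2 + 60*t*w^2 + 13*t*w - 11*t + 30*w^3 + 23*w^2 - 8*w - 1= t^2*(30*w - 100) + t*(60*w^2 - 344*w + 480) + 30*w^3 - 244*w^2 + 450*w + 100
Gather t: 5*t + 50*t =55*t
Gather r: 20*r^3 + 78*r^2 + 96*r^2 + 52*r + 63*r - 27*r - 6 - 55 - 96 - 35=20*r^3 + 174*r^2 + 88*r - 192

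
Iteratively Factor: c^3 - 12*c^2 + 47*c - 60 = (c - 3)*(c^2 - 9*c + 20) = (c - 4)*(c - 3)*(c - 5)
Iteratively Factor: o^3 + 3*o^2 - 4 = (o - 1)*(o^2 + 4*o + 4) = (o - 1)*(o + 2)*(o + 2)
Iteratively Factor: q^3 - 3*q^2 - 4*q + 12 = (q - 3)*(q^2 - 4) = (q - 3)*(q - 2)*(q + 2)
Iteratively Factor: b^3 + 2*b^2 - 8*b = (b - 2)*(b^2 + 4*b) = b*(b - 2)*(b + 4)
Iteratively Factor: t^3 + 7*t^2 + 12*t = (t)*(t^2 + 7*t + 12) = t*(t + 4)*(t + 3)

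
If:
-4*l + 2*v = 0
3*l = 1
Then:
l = 1/3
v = 2/3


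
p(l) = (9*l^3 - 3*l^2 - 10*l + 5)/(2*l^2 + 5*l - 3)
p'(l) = (-4*l - 5)*(9*l^3 - 3*l^2 - 10*l + 5)/(2*l^2 + 5*l - 3)^2 + (27*l^2 - 6*l - 10)/(2*l^2 + 5*l - 3)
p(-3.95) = -65.88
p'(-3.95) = -32.70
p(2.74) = 5.45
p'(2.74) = 3.47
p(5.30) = 15.16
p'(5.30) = 4.01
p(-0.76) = -1.23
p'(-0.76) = -2.22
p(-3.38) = -116.32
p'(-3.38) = -227.99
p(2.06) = 3.19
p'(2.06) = 3.17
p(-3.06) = -586.06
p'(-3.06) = -9320.90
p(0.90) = 0.04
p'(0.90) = 1.96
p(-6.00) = -50.95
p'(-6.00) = 0.77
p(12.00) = 43.49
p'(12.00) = 4.35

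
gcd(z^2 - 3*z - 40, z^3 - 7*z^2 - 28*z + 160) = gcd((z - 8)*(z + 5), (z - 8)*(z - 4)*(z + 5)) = z^2 - 3*z - 40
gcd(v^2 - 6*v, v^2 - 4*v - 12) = v - 6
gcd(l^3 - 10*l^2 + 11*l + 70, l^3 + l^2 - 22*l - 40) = l^2 - 3*l - 10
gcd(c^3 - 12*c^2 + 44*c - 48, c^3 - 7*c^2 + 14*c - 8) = c^2 - 6*c + 8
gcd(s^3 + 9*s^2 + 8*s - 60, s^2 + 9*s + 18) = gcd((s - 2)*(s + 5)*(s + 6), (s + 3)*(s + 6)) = s + 6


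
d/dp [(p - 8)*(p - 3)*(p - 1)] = 3*p^2 - 24*p + 35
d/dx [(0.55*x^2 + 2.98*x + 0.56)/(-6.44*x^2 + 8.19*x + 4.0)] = (23.6957*x^2 + 11.6128*x + 7.3336)/(41.4736*x^4 - 105.4872*x^3 + 15.5561*x^2 + 65.52*x + 16.0)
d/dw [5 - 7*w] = -7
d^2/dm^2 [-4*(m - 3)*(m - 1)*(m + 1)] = 24 - 24*m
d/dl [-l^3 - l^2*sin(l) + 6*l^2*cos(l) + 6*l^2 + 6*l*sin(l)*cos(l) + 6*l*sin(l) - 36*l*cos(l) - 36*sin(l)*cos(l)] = -6*l^2*sin(l) - l^2*cos(l) - 3*l^2 + 34*l*sin(l) + 18*l*cos(l) + 6*l*cos(2*l) + 12*l + 6*sin(l) + 3*sin(2*l) - 36*cos(l) - 36*cos(2*l)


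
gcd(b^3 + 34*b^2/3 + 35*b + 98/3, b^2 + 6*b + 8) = b + 2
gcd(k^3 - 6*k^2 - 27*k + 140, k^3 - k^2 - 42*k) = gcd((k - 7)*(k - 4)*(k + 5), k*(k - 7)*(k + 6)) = k - 7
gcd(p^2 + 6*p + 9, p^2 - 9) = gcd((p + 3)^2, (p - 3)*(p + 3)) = p + 3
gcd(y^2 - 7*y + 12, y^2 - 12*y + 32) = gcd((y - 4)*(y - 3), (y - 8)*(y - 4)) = y - 4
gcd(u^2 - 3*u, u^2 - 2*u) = u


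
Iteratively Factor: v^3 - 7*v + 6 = (v + 3)*(v^2 - 3*v + 2) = (v - 1)*(v + 3)*(v - 2)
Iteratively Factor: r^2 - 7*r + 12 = (r - 4)*(r - 3)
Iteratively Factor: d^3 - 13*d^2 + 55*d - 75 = (d - 5)*(d^2 - 8*d + 15) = (d - 5)^2*(d - 3)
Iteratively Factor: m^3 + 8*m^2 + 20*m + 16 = (m + 2)*(m^2 + 6*m + 8) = (m + 2)*(m + 4)*(m + 2)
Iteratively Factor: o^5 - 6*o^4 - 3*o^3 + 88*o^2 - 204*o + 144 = (o - 2)*(o^4 - 4*o^3 - 11*o^2 + 66*o - 72) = (o - 3)*(o - 2)*(o^3 - o^2 - 14*o + 24) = (o - 3)*(o - 2)^2*(o^2 + o - 12) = (o - 3)^2*(o - 2)^2*(o + 4)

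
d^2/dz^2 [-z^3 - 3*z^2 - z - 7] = -6*z - 6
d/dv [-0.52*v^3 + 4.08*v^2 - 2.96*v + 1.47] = -1.56*v^2 + 8.16*v - 2.96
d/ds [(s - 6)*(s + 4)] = 2*s - 2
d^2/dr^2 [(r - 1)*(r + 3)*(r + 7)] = 6*r + 18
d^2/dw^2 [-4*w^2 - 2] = -8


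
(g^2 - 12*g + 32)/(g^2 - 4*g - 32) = (g - 4)/(g + 4)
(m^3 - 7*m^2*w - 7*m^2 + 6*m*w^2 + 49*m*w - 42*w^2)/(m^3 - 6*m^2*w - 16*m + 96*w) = (m^2 - m*w - 7*m + 7*w)/(m^2 - 16)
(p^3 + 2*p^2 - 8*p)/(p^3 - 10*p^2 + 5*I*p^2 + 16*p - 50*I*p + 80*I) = p*(p + 4)/(p^2 + p*(-8 + 5*I) - 40*I)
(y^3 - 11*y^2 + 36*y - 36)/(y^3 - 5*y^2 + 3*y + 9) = (y^2 - 8*y + 12)/(y^2 - 2*y - 3)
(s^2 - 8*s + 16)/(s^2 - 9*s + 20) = (s - 4)/(s - 5)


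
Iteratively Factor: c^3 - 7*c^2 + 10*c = (c - 5)*(c^2 - 2*c) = c*(c - 5)*(c - 2)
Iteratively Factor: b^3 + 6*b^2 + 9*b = (b + 3)*(b^2 + 3*b) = b*(b + 3)*(b + 3)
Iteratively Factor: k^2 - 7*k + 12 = (k - 4)*(k - 3)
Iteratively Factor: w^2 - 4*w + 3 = (w - 3)*(w - 1)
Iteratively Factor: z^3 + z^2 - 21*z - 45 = (z + 3)*(z^2 - 2*z - 15) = (z + 3)^2*(z - 5)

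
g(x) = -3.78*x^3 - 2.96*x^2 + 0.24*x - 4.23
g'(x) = -11.34*x^2 - 5.92*x + 0.24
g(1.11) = -12.78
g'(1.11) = -20.30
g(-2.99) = 69.63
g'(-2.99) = -83.44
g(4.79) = -486.43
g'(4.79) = -288.30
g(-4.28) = 236.88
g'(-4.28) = -182.15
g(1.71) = -31.38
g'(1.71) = -43.04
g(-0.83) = -4.31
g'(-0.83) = -2.66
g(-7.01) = 1150.74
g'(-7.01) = -515.51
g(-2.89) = 61.59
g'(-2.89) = -77.36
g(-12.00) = 6098.49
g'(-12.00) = -1561.68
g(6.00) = -925.83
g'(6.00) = -443.52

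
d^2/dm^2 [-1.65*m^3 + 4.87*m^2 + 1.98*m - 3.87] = 9.74 - 9.9*m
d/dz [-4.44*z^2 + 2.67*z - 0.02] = 2.67 - 8.88*z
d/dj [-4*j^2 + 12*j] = 12 - 8*j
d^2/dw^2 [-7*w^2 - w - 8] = -14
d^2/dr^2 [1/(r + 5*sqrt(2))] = 2/(r + 5*sqrt(2))^3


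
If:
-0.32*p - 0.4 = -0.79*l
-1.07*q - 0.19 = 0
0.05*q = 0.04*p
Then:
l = 0.42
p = -0.22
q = -0.18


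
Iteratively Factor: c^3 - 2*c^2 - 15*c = (c - 5)*(c^2 + 3*c) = (c - 5)*(c + 3)*(c)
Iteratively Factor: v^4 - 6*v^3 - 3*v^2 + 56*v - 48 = (v - 4)*(v^3 - 2*v^2 - 11*v + 12) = (v - 4)*(v + 3)*(v^2 - 5*v + 4) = (v - 4)^2*(v + 3)*(v - 1)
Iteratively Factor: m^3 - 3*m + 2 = (m + 2)*(m^2 - 2*m + 1) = (m - 1)*(m + 2)*(m - 1)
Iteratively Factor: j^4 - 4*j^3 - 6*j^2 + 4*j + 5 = (j - 5)*(j^3 + j^2 - j - 1) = (j - 5)*(j + 1)*(j^2 - 1) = (j - 5)*(j - 1)*(j + 1)*(j + 1)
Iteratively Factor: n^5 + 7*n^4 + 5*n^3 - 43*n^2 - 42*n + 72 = (n + 3)*(n^4 + 4*n^3 - 7*n^2 - 22*n + 24) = (n - 1)*(n + 3)*(n^3 + 5*n^2 - 2*n - 24) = (n - 2)*(n - 1)*(n + 3)*(n^2 + 7*n + 12) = (n - 2)*(n - 1)*(n + 3)^2*(n + 4)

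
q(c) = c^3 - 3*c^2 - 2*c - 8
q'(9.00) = 187.00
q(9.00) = 460.00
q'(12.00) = 358.00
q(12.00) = 1264.00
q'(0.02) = -2.12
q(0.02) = -8.04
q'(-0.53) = 2.02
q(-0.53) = -7.93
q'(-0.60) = 2.68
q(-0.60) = -8.10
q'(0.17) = -2.93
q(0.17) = -8.42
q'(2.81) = 4.83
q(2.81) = -15.12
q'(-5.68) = 128.87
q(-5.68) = -276.68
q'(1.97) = -2.18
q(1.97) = -15.94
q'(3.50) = 13.75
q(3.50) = -8.88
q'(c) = 3*c^2 - 6*c - 2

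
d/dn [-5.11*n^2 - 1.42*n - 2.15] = -10.22*n - 1.42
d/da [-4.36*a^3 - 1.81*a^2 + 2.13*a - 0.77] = -13.08*a^2 - 3.62*a + 2.13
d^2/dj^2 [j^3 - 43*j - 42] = 6*j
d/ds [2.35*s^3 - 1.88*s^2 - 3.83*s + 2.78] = 7.05*s^2 - 3.76*s - 3.83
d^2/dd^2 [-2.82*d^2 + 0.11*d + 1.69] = -5.64000000000000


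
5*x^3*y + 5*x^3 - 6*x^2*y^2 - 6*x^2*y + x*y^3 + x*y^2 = (-5*x + y)*(-x + y)*(x*y + x)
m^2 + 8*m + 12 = (m + 2)*(m + 6)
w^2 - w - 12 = (w - 4)*(w + 3)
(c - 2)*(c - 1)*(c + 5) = c^3 + 2*c^2 - 13*c + 10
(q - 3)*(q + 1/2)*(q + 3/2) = q^3 - q^2 - 21*q/4 - 9/4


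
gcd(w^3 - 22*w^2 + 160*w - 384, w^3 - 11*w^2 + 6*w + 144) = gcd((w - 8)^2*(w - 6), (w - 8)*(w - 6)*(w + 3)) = w^2 - 14*w + 48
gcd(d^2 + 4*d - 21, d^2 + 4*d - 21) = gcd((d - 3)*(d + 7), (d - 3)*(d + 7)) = d^2 + 4*d - 21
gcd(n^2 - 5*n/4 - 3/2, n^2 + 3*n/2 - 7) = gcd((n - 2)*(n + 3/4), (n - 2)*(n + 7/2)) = n - 2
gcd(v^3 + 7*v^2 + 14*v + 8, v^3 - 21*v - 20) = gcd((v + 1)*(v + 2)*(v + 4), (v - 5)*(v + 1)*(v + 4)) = v^2 + 5*v + 4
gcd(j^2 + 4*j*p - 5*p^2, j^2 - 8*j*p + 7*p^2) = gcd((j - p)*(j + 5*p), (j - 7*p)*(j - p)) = -j + p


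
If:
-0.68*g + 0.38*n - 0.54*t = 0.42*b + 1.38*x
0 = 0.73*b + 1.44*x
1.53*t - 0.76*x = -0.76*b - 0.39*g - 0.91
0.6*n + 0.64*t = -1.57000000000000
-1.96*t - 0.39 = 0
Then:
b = -0.11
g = -1.23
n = -2.40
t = -0.20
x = 0.06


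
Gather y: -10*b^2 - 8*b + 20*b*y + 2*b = -10*b^2 + 20*b*y - 6*b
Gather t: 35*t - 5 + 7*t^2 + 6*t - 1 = 7*t^2 + 41*t - 6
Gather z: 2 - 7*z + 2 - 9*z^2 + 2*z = -9*z^2 - 5*z + 4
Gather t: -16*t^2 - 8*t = -16*t^2 - 8*t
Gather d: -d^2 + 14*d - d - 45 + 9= -d^2 + 13*d - 36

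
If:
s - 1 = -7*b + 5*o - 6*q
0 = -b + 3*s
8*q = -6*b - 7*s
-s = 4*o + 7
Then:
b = -31/6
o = -95/72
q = 775/144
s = -31/18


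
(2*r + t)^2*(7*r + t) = 28*r^3 + 32*r^2*t + 11*r*t^2 + t^3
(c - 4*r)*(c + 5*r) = c^2 + c*r - 20*r^2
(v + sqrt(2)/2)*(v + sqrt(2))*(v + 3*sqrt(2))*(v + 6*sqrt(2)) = v^4 + 21*sqrt(2)*v^3/2 + 64*v^2 + 63*sqrt(2)*v + 36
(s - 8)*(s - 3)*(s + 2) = s^3 - 9*s^2 + 2*s + 48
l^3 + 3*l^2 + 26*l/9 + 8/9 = (l + 2/3)*(l + 1)*(l + 4/3)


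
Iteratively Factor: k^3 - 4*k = (k + 2)*(k^2 - 2*k) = (k - 2)*(k + 2)*(k)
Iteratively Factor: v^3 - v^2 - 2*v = (v)*(v^2 - v - 2) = v*(v - 2)*(v + 1)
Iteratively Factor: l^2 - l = (l - 1)*(l)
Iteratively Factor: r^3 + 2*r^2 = (r)*(r^2 + 2*r) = r^2*(r + 2)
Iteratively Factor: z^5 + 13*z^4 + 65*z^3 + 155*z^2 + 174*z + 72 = (z + 1)*(z^4 + 12*z^3 + 53*z^2 + 102*z + 72) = (z + 1)*(z + 3)*(z^3 + 9*z^2 + 26*z + 24) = (z + 1)*(z + 3)*(z + 4)*(z^2 + 5*z + 6) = (z + 1)*(z + 2)*(z + 3)*(z + 4)*(z + 3)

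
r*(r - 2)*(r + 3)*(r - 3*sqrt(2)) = r^4 - 3*sqrt(2)*r^3 + r^3 - 6*r^2 - 3*sqrt(2)*r^2 + 18*sqrt(2)*r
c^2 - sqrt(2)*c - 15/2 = (c - 5*sqrt(2)/2)*(c + 3*sqrt(2)/2)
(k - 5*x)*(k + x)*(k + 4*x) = k^3 - 21*k*x^2 - 20*x^3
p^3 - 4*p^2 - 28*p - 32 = (p - 8)*(p + 2)^2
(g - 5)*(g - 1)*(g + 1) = g^3 - 5*g^2 - g + 5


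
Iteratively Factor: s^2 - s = (s - 1)*(s)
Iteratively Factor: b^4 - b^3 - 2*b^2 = (b - 2)*(b^3 + b^2) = b*(b - 2)*(b^2 + b) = b*(b - 2)*(b + 1)*(b)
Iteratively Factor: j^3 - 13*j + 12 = (j - 3)*(j^2 + 3*j - 4) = (j - 3)*(j - 1)*(j + 4)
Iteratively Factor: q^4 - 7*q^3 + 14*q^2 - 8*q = (q - 2)*(q^3 - 5*q^2 + 4*q) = (q - 4)*(q - 2)*(q^2 - q) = (q - 4)*(q - 2)*(q - 1)*(q)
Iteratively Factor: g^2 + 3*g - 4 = (g - 1)*(g + 4)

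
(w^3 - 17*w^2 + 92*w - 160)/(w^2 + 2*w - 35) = (w^2 - 12*w + 32)/(w + 7)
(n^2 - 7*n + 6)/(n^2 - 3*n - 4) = (-n^2 + 7*n - 6)/(-n^2 + 3*n + 4)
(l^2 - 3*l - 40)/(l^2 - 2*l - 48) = (l + 5)/(l + 6)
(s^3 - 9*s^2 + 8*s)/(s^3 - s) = (s - 8)/(s + 1)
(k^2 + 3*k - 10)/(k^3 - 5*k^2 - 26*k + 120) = (k - 2)/(k^2 - 10*k + 24)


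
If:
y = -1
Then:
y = -1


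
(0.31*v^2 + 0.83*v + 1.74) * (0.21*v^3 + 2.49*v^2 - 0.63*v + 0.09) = 0.0651*v^5 + 0.9462*v^4 + 2.2368*v^3 + 3.8376*v^2 - 1.0215*v + 0.1566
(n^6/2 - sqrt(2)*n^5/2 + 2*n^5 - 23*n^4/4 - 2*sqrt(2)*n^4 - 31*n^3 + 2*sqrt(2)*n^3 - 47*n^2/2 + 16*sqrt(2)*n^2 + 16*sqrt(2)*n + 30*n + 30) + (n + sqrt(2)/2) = n^6/2 - sqrt(2)*n^5/2 + 2*n^5 - 23*n^4/4 - 2*sqrt(2)*n^4 - 31*n^3 + 2*sqrt(2)*n^3 - 47*n^2/2 + 16*sqrt(2)*n^2 + 16*sqrt(2)*n + 31*n + sqrt(2)/2 + 30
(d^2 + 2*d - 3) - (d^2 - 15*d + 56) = 17*d - 59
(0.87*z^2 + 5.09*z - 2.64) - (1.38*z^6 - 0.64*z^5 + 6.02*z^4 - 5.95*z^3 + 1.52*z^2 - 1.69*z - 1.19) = -1.38*z^6 + 0.64*z^5 - 6.02*z^4 + 5.95*z^3 - 0.65*z^2 + 6.78*z - 1.45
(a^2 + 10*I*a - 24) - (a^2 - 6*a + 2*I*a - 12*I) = 6*a + 8*I*a - 24 + 12*I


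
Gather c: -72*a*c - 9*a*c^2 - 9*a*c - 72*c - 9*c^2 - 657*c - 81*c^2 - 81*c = c^2*(-9*a - 90) + c*(-81*a - 810)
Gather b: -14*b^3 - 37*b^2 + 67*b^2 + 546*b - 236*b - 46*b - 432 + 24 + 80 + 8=-14*b^3 + 30*b^2 + 264*b - 320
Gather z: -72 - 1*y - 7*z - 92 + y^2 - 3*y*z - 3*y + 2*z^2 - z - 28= y^2 - 4*y + 2*z^2 + z*(-3*y - 8) - 192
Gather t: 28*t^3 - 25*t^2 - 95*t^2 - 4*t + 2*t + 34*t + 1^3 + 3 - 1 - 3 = 28*t^3 - 120*t^2 + 32*t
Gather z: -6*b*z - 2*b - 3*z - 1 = -2*b + z*(-6*b - 3) - 1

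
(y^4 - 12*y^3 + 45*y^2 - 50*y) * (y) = y^5 - 12*y^4 + 45*y^3 - 50*y^2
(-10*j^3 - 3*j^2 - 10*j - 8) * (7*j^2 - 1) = -70*j^5 - 21*j^4 - 60*j^3 - 53*j^2 + 10*j + 8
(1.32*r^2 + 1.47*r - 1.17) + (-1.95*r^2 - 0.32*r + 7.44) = -0.63*r^2 + 1.15*r + 6.27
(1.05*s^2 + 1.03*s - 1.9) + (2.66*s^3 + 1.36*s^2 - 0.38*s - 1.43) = 2.66*s^3 + 2.41*s^2 + 0.65*s - 3.33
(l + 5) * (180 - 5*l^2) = -5*l^3 - 25*l^2 + 180*l + 900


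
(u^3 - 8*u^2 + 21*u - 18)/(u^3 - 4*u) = (u^2 - 6*u + 9)/(u*(u + 2))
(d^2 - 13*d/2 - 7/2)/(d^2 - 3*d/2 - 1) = (d - 7)/(d - 2)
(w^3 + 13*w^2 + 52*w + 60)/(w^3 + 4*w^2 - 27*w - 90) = (w^2 + 7*w + 10)/(w^2 - 2*w - 15)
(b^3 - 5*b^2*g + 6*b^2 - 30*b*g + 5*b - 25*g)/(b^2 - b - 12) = (-b^3 + 5*b^2*g - 6*b^2 + 30*b*g - 5*b + 25*g)/(-b^2 + b + 12)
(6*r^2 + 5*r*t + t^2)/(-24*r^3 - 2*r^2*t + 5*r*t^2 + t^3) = (-2*r - t)/(8*r^2 - 2*r*t - t^2)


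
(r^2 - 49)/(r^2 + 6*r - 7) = (r - 7)/(r - 1)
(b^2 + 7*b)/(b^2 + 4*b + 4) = b*(b + 7)/(b^2 + 4*b + 4)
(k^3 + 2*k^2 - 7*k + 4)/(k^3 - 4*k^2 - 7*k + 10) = (k^2 + 3*k - 4)/(k^2 - 3*k - 10)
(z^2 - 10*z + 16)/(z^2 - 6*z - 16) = (z - 2)/(z + 2)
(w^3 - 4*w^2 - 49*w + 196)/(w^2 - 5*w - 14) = (w^2 + 3*w - 28)/(w + 2)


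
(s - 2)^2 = s^2 - 4*s + 4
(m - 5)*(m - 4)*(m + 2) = m^3 - 7*m^2 + 2*m + 40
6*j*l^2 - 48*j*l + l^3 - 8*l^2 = l*(6*j + l)*(l - 8)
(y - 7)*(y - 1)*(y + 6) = y^3 - 2*y^2 - 41*y + 42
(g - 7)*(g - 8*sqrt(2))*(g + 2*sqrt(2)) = g^3 - 6*sqrt(2)*g^2 - 7*g^2 - 32*g + 42*sqrt(2)*g + 224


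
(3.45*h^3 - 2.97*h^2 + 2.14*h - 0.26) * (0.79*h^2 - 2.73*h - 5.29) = 2.7255*h^5 - 11.7648*h^4 - 8.4518*h^3 + 9.6637*h^2 - 10.6108*h + 1.3754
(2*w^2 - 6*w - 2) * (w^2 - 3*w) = 2*w^4 - 12*w^3 + 16*w^2 + 6*w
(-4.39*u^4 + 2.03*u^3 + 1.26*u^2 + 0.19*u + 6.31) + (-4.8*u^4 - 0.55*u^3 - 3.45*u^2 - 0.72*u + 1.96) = -9.19*u^4 + 1.48*u^3 - 2.19*u^2 - 0.53*u + 8.27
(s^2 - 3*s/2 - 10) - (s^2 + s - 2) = -5*s/2 - 8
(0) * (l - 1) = 0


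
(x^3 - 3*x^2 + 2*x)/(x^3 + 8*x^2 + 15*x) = (x^2 - 3*x + 2)/(x^2 + 8*x + 15)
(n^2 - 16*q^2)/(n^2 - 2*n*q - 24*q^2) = (-n + 4*q)/(-n + 6*q)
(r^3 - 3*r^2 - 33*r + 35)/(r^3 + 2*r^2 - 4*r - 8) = (r^3 - 3*r^2 - 33*r + 35)/(r^3 + 2*r^2 - 4*r - 8)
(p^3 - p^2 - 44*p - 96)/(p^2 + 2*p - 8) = (p^2 - 5*p - 24)/(p - 2)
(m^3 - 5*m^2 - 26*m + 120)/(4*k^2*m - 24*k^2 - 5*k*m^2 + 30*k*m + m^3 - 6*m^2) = (m^2 + m - 20)/(4*k^2 - 5*k*m + m^2)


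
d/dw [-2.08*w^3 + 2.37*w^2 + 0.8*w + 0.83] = -6.24*w^2 + 4.74*w + 0.8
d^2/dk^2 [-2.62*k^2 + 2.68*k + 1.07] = -5.24000000000000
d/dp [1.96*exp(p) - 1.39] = 1.96*exp(p)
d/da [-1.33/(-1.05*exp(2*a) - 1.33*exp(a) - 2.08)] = (-2.793*exp(a) - 1.7689)*exp(a)/(1.05*exp(2*a) + 1.33*exp(a) + 2.08)^2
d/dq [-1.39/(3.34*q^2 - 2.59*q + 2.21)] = (9.2852*q - 3.6001)/(3.34*q^2 - 2.59*q + 2.21)^2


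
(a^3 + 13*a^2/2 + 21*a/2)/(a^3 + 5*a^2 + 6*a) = (a + 7/2)/(a + 2)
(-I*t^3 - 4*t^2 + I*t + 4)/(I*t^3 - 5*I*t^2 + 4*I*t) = (-t^2 + t*(-1 + 4*I) + 4*I)/(t*(t - 4))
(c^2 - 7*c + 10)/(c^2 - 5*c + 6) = (c - 5)/(c - 3)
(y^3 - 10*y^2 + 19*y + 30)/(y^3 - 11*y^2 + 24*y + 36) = (y - 5)/(y - 6)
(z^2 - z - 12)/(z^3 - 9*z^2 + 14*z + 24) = (z + 3)/(z^2 - 5*z - 6)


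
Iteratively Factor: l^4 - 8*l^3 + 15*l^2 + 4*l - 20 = (l - 5)*(l^3 - 3*l^2 + 4) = (l - 5)*(l - 2)*(l^2 - l - 2) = (l - 5)*(l - 2)*(l + 1)*(l - 2)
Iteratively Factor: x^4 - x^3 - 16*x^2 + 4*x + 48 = (x + 2)*(x^3 - 3*x^2 - 10*x + 24) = (x - 4)*(x + 2)*(x^2 + x - 6) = (x - 4)*(x + 2)*(x + 3)*(x - 2)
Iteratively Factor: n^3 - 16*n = (n - 4)*(n^2 + 4*n) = (n - 4)*(n + 4)*(n)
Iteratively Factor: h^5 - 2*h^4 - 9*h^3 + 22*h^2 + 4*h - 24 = (h - 2)*(h^4 - 9*h^2 + 4*h + 12) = (h - 2)*(h + 1)*(h^3 - h^2 - 8*h + 12) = (h - 2)^2*(h + 1)*(h^2 + h - 6) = (h - 2)^3*(h + 1)*(h + 3)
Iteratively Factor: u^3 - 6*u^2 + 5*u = (u - 1)*(u^2 - 5*u) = u*(u - 1)*(u - 5)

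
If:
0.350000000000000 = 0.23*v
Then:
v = 1.52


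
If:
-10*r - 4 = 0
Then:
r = -2/5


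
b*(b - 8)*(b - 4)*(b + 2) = b^4 - 10*b^3 + 8*b^2 + 64*b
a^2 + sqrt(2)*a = a*(a + sqrt(2))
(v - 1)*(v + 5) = v^2 + 4*v - 5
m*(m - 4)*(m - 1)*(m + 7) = m^4 + 2*m^3 - 31*m^2 + 28*m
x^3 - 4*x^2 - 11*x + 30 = (x - 5)*(x - 2)*(x + 3)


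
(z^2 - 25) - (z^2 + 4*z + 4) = -4*z - 29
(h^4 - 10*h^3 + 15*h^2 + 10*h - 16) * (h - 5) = h^5 - 15*h^4 + 65*h^3 - 65*h^2 - 66*h + 80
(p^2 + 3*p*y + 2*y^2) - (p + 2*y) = p^2 + 3*p*y - p + 2*y^2 - 2*y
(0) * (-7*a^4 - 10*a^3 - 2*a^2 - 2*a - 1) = 0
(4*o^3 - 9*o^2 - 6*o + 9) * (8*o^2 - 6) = 32*o^5 - 72*o^4 - 72*o^3 + 126*o^2 + 36*o - 54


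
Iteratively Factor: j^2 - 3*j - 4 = (j - 4)*(j + 1)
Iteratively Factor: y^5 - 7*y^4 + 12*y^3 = (y - 3)*(y^4 - 4*y^3) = (y - 4)*(y - 3)*(y^3) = y*(y - 4)*(y - 3)*(y^2) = y^2*(y - 4)*(y - 3)*(y)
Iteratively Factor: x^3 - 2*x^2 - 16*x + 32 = (x - 2)*(x^2 - 16) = (x - 4)*(x - 2)*(x + 4)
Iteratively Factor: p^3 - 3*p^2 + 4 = (p + 1)*(p^2 - 4*p + 4) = (p - 2)*(p + 1)*(p - 2)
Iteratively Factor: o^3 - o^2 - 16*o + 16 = (o - 4)*(o^2 + 3*o - 4) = (o - 4)*(o + 4)*(o - 1)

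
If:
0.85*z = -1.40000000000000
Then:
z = -1.65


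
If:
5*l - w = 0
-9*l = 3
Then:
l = -1/3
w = -5/3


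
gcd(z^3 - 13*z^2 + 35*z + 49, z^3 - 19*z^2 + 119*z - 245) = z^2 - 14*z + 49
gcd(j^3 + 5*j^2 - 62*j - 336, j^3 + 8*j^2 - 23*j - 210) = j^2 + 13*j + 42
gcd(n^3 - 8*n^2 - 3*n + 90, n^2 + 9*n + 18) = n + 3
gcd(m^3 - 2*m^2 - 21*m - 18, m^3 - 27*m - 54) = m^2 - 3*m - 18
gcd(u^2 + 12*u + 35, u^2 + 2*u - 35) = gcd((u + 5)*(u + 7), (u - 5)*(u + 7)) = u + 7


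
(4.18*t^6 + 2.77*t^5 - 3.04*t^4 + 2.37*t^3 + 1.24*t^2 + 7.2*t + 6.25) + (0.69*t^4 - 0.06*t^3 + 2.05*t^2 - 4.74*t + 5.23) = 4.18*t^6 + 2.77*t^5 - 2.35*t^4 + 2.31*t^3 + 3.29*t^2 + 2.46*t + 11.48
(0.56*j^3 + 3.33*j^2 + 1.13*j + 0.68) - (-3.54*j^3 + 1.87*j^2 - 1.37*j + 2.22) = 4.1*j^3 + 1.46*j^2 + 2.5*j - 1.54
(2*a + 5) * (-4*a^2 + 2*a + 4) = -8*a^3 - 16*a^2 + 18*a + 20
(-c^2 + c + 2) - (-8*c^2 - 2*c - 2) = 7*c^2 + 3*c + 4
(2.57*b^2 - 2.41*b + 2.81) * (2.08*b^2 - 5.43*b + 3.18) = 5.3456*b^4 - 18.9679*b^3 + 27.1037*b^2 - 22.9221*b + 8.9358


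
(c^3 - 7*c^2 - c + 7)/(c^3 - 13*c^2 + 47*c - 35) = (c + 1)/(c - 5)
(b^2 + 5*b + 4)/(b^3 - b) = (b + 4)/(b*(b - 1))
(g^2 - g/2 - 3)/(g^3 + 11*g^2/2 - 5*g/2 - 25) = (2*g + 3)/(2*g^2 + 15*g + 25)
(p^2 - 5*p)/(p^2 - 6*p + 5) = p/(p - 1)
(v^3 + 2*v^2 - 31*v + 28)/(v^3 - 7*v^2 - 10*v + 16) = (v^2 + 3*v - 28)/(v^2 - 6*v - 16)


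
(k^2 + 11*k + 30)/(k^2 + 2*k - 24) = (k + 5)/(k - 4)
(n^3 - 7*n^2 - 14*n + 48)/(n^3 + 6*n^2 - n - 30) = (n - 8)/(n + 5)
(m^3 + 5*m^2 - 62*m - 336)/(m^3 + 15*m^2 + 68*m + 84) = (m - 8)/(m + 2)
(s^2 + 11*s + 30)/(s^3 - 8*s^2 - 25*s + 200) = (s + 6)/(s^2 - 13*s + 40)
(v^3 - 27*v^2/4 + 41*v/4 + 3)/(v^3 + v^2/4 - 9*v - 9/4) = (v - 4)/(v + 3)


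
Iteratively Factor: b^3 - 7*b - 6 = (b - 3)*(b^2 + 3*b + 2) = (b - 3)*(b + 1)*(b + 2)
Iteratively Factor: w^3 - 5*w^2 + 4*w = (w - 4)*(w^2 - w) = w*(w - 4)*(w - 1)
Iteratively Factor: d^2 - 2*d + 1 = (d - 1)*(d - 1)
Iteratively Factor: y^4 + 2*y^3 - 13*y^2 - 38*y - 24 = (y - 4)*(y^3 + 6*y^2 + 11*y + 6) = (y - 4)*(y + 2)*(y^2 + 4*y + 3) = (y - 4)*(y + 1)*(y + 2)*(y + 3)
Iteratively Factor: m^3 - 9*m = (m - 3)*(m^2 + 3*m) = (m - 3)*(m + 3)*(m)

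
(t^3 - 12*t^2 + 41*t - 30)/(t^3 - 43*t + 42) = (t - 5)/(t + 7)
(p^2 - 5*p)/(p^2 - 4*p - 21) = p*(5 - p)/(-p^2 + 4*p + 21)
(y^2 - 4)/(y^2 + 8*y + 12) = (y - 2)/(y + 6)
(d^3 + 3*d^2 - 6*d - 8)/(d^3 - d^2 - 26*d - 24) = (d - 2)/(d - 6)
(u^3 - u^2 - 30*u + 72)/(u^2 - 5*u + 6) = (u^2 + 2*u - 24)/(u - 2)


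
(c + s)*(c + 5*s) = c^2 + 6*c*s + 5*s^2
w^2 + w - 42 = (w - 6)*(w + 7)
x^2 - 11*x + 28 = (x - 7)*(x - 4)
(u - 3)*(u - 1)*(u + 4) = u^3 - 13*u + 12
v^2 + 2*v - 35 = (v - 5)*(v + 7)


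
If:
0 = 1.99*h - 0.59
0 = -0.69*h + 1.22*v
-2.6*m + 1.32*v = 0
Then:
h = 0.30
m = 0.09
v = 0.17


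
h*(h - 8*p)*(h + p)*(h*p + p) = h^4*p - 7*h^3*p^2 + h^3*p - 8*h^2*p^3 - 7*h^2*p^2 - 8*h*p^3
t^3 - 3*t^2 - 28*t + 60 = (t - 6)*(t - 2)*(t + 5)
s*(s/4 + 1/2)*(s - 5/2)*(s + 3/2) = s^4/4 + s^3/4 - 23*s^2/16 - 15*s/8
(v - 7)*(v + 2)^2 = v^3 - 3*v^2 - 24*v - 28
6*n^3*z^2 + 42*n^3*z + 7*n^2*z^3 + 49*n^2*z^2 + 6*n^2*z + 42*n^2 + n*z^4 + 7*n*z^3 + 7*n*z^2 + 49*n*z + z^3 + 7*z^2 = (n + z)*(6*n + z)*(z + 7)*(n*z + 1)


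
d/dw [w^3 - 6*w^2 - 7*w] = 3*w^2 - 12*w - 7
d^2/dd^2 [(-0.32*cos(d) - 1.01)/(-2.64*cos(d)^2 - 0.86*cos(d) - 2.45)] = (-0.20800934516698*(1 - cos(d)^2)^2 - 0.152211334806512*cos(d)^5 - 0.0405861949903039*cos(d)^3 + 0.101859414236488*cos(d)^2 + 0.183607133841652*cos(d) + 0.0713848250794335*cos(3*d) + 0.00845618526702844*cos(5*d) + 0.110036875163458)/(0.518664047151277*cos(d)^2 + 0.168958742632613*cos(d) + 0.481335952848723)^3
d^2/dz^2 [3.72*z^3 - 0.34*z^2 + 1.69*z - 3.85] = 22.32*z - 0.68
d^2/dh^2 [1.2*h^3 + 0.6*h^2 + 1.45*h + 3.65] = 7.2*h + 1.2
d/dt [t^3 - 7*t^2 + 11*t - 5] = 3*t^2 - 14*t + 11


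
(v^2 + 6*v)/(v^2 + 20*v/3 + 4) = 3*v/(3*v + 2)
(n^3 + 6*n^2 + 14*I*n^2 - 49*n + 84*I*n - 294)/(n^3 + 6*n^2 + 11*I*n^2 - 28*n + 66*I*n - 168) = (n + 7*I)/(n + 4*I)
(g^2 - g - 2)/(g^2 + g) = (g - 2)/g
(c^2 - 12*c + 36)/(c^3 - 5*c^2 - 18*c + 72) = (c - 6)/(c^2 + c - 12)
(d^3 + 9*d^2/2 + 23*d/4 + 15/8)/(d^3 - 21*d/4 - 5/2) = (4*d^2 + 16*d + 15)/(2*(2*d^2 - d - 10))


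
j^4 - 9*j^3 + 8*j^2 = j^2*(j - 8)*(j - 1)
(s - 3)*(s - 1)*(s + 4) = s^3 - 13*s + 12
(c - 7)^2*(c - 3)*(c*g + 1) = c^4*g - 17*c^3*g + c^3 + 91*c^2*g - 17*c^2 - 147*c*g + 91*c - 147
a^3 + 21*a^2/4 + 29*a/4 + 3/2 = (a + 1/4)*(a + 2)*(a + 3)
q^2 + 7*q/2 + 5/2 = (q + 1)*(q + 5/2)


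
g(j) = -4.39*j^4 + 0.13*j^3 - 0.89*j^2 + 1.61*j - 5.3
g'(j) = -17.56*j^3 + 0.39*j^2 - 1.78*j + 1.61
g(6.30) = -6913.52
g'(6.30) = -4384.95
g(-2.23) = -123.32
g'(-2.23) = 202.25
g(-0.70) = -7.96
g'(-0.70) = 9.07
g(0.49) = -4.96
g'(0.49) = -1.23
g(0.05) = -5.22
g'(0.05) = 1.52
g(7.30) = -12457.23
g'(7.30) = -6821.74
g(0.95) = -8.04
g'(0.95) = -14.78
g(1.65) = -37.02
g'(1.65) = -79.15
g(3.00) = -360.56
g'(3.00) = -474.34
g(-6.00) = -5764.52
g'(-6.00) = 3819.29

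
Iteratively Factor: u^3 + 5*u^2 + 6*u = (u + 3)*(u^2 + 2*u) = (u + 2)*(u + 3)*(u)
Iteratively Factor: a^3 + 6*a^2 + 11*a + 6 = (a + 1)*(a^2 + 5*a + 6) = (a + 1)*(a + 3)*(a + 2)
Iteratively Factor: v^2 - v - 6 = (v - 3)*(v + 2)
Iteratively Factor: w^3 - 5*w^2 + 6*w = (w)*(w^2 - 5*w + 6) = w*(w - 2)*(w - 3)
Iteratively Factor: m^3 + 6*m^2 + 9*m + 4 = (m + 4)*(m^2 + 2*m + 1) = (m + 1)*(m + 4)*(m + 1)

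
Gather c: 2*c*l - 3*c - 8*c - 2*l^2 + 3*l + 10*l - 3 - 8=c*(2*l - 11) - 2*l^2 + 13*l - 11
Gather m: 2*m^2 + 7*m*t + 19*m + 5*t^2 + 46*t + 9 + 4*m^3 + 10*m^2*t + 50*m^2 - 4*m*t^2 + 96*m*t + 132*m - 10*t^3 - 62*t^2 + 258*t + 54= 4*m^3 + m^2*(10*t + 52) + m*(-4*t^2 + 103*t + 151) - 10*t^3 - 57*t^2 + 304*t + 63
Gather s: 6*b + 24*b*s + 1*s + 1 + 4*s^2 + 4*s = 6*b + 4*s^2 + s*(24*b + 5) + 1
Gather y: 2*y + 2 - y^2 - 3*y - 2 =-y^2 - y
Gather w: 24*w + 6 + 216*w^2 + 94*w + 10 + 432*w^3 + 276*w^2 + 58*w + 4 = 432*w^3 + 492*w^2 + 176*w + 20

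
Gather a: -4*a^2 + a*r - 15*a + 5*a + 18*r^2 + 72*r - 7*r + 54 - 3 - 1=-4*a^2 + a*(r - 10) + 18*r^2 + 65*r + 50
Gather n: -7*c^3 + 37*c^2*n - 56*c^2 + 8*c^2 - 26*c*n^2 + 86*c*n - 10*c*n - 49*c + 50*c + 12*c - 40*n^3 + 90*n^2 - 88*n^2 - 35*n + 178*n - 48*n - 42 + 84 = -7*c^3 - 48*c^2 + 13*c - 40*n^3 + n^2*(2 - 26*c) + n*(37*c^2 + 76*c + 95) + 42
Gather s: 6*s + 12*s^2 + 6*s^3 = 6*s^3 + 12*s^2 + 6*s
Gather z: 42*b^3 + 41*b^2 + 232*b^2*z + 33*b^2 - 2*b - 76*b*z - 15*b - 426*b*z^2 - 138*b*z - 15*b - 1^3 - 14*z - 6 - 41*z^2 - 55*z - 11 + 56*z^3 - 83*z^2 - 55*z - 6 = 42*b^3 + 74*b^2 - 32*b + 56*z^3 + z^2*(-426*b - 124) + z*(232*b^2 - 214*b - 124) - 24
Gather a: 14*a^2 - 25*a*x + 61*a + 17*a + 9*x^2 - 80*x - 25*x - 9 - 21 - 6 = 14*a^2 + a*(78 - 25*x) + 9*x^2 - 105*x - 36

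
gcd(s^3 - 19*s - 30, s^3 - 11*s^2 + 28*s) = 1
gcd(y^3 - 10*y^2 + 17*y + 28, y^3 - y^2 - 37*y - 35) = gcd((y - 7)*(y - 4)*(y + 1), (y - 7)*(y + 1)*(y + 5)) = y^2 - 6*y - 7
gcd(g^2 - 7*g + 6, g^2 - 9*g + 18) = g - 6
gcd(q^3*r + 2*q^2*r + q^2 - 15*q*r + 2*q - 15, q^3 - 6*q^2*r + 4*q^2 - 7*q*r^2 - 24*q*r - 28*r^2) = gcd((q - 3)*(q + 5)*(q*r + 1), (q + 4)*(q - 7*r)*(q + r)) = 1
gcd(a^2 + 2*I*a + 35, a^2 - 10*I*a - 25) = a - 5*I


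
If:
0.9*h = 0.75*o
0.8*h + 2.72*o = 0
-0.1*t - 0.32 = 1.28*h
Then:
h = 0.00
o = 0.00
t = -3.20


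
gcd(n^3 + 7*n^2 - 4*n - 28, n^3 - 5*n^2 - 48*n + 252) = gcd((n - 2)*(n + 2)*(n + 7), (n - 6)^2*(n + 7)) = n + 7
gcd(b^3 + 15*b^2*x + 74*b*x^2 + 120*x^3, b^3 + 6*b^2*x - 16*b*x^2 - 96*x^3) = b^2 + 10*b*x + 24*x^2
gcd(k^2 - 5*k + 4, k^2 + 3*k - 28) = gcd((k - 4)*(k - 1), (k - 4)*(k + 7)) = k - 4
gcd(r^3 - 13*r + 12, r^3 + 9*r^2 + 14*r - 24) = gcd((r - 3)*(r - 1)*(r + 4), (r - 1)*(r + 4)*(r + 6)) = r^2 + 3*r - 4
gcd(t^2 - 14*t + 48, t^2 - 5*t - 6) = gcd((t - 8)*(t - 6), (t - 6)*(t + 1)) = t - 6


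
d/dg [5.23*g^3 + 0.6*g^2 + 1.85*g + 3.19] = 15.69*g^2 + 1.2*g + 1.85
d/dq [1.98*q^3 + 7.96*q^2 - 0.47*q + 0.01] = 5.94*q^2 + 15.92*q - 0.47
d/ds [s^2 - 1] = 2*s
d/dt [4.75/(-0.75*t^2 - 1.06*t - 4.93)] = (7.125*t + 5.035)/(0.75*t^2 + 1.06*t + 4.93)^2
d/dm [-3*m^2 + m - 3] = 1 - 6*m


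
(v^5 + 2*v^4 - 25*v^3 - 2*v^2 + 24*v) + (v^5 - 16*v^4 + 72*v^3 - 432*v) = 2*v^5 - 14*v^4 + 47*v^3 - 2*v^2 - 408*v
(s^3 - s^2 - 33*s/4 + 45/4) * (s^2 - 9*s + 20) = s^5 - 10*s^4 + 83*s^3/4 + 131*s^2/2 - 1065*s/4 + 225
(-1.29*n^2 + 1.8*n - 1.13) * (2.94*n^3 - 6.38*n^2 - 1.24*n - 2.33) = -3.7926*n^5 + 13.5222*n^4 - 13.2066*n^3 + 7.9831*n^2 - 2.7928*n + 2.6329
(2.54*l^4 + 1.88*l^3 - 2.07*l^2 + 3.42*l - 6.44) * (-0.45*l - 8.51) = -1.143*l^5 - 22.4614*l^4 - 15.0673*l^3 + 16.0767*l^2 - 26.2062*l + 54.8044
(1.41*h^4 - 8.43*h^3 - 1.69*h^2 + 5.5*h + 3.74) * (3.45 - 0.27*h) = -0.3807*h^5 + 7.1406*h^4 - 28.6272*h^3 - 7.3155*h^2 + 17.9652*h + 12.903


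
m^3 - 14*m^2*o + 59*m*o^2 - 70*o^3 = (m - 7*o)*(m - 5*o)*(m - 2*o)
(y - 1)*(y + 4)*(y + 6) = y^3 + 9*y^2 + 14*y - 24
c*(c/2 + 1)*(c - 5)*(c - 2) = c^4/2 - 5*c^3/2 - 2*c^2 + 10*c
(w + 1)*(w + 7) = w^2 + 8*w + 7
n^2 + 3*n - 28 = (n - 4)*(n + 7)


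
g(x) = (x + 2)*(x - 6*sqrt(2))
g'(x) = 2*x - 6*sqrt(2) + 2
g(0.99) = -22.41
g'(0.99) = -4.51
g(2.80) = -27.29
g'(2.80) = -0.89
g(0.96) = -22.27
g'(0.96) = -4.57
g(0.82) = -21.62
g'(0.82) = -4.85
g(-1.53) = -4.71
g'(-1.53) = -9.55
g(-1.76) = -2.46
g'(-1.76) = -10.01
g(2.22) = -26.44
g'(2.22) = -2.05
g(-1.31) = -6.76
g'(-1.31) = -9.11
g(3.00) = -27.43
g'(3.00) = -0.49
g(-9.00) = 122.40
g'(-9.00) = -24.49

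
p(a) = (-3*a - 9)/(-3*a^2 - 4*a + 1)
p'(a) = (-3*a - 9)*(6*a + 4)/(-3*a^2 - 4*a + 1)^2 - 3/(-3*a^2 - 4*a + 1) = 3*(3*a^2 + 4*a - 2*(a + 3)*(3*a + 2) - 1)/(3*a^2 + 4*a - 1)^2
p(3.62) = 0.38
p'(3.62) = -0.13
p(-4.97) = -0.11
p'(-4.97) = 0.00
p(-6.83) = -0.10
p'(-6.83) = -0.01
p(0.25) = 52.00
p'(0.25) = -1509.33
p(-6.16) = -0.11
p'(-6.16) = -0.01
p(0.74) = 3.11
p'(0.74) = -6.46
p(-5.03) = -0.11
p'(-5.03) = 0.00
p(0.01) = -9.41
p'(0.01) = -42.93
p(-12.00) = -0.07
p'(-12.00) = 0.00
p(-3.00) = 0.00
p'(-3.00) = 0.21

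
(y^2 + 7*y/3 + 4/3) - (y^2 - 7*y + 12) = 28*y/3 - 32/3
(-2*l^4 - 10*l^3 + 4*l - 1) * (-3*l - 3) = 6*l^5 + 36*l^4 + 30*l^3 - 12*l^2 - 9*l + 3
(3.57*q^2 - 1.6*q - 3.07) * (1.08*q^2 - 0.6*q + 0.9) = 3.8556*q^4 - 3.87*q^3 + 0.8574*q^2 + 0.402*q - 2.763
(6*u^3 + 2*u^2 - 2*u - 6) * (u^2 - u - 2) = 6*u^5 - 4*u^4 - 16*u^3 - 8*u^2 + 10*u + 12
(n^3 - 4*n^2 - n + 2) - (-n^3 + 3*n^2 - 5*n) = 2*n^3 - 7*n^2 + 4*n + 2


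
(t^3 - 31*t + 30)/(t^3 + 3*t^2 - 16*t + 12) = (t - 5)/(t - 2)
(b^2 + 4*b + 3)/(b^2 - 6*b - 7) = (b + 3)/(b - 7)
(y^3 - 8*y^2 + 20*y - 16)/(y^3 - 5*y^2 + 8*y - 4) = (y - 4)/(y - 1)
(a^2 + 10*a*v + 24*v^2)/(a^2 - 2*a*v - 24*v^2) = (-a - 6*v)/(-a + 6*v)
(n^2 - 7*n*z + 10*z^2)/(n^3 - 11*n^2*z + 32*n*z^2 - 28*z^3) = (n - 5*z)/(n^2 - 9*n*z + 14*z^2)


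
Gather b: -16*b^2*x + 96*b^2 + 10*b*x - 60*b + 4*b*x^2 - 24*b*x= b^2*(96 - 16*x) + b*(4*x^2 - 14*x - 60)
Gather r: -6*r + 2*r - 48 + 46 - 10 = -4*r - 12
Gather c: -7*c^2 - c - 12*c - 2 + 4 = -7*c^2 - 13*c + 2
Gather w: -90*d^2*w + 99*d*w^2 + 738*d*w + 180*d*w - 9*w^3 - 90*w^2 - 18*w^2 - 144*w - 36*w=-9*w^3 + w^2*(99*d - 108) + w*(-90*d^2 + 918*d - 180)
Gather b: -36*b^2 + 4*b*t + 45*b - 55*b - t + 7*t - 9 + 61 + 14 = -36*b^2 + b*(4*t - 10) + 6*t + 66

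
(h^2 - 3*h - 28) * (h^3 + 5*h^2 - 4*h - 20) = h^5 + 2*h^4 - 47*h^3 - 148*h^2 + 172*h + 560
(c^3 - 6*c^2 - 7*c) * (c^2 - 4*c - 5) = c^5 - 10*c^4 + 12*c^3 + 58*c^2 + 35*c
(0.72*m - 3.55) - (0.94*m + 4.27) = -0.22*m - 7.82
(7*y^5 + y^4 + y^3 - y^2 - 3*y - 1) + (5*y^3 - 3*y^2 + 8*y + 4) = 7*y^5 + y^4 + 6*y^3 - 4*y^2 + 5*y + 3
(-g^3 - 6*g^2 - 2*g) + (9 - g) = -g^3 - 6*g^2 - 3*g + 9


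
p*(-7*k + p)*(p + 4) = -7*k*p^2 - 28*k*p + p^3 + 4*p^2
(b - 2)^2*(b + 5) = b^3 + b^2 - 16*b + 20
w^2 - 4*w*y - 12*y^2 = (w - 6*y)*(w + 2*y)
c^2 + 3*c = c*(c + 3)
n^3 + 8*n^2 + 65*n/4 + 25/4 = (n + 1/2)*(n + 5/2)*(n + 5)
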